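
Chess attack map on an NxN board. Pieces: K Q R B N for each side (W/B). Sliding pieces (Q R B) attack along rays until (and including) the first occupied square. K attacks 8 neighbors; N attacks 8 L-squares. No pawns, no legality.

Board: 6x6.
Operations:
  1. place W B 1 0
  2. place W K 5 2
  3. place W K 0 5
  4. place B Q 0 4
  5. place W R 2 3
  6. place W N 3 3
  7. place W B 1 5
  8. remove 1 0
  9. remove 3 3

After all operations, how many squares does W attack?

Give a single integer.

Op 1: place WB@(1,0)
Op 2: place WK@(5,2)
Op 3: place WK@(0,5)
Op 4: place BQ@(0,4)
Op 5: place WR@(2,3)
Op 6: place WN@(3,3)
Op 7: place WB@(1,5)
Op 8: remove (1,0)
Op 9: remove (3,3)
Per-piece attacks for W:
  WK@(0,5): attacks (0,4) (1,5) (1,4)
  WB@(1,5): attacks (2,4) (3,3) (4,2) (5,1) (0,4) [ray(-1,-1) blocked at (0,4)]
  WR@(2,3): attacks (2,4) (2,5) (2,2) (2,1) (2,0) (3,3) (4,3) (5,3) (1,3) (0,3)
  WK@(5,2): attacks (5,3) (5,1) (4,2) (4,3) (4,1)
Union (16 distinct): (0,3) (0,4) (1,3) (1,4) (1,5) (2,0) (2,1) (2,2) (2,4) (2,5) (3,3) (4,1) (4,2) (4,3) (5,1) (5,3)

Answer: 16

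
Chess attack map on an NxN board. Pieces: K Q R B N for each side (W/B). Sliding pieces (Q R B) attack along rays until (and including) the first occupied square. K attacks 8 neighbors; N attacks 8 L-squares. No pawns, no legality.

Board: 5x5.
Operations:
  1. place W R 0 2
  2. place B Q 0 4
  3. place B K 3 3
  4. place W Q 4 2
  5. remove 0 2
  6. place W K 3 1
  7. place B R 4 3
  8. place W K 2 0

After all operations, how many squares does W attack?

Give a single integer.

Answer: 15

Derivation:
Op 1: place WR@(0,2)
Op 2: place BQ@(0,4)
Op 3: place BK@(3,3)
Op 4: place WQ@(4,2)
Op 5: remove (0,2)
Op 6: place WK@(3,1)
Op 7: place BR@(4,3)
Op 8: place WK@(2,0)
Per-piece attacks for W:
  WK@(2,0): attacks (2,1) (3,0) (1,0) (3,1) (1,1)
  WK@(3,1): attacks (3,2) (3,0) (4,1) (2,1) (4,2) (4,0) (2,2) (2,0)
  WQ@(4,2): attacks (4,3) (4,1) (4,0) (3,2) (2,2) (1,2) (0,2) (3,3) (3,1) [ray(0,1) blocked at (4,3); ray(-1,1) blocked at (3,3); ray(-1,-1) blocked at (3,1)]
Union (15 distinct): (0,2) (1,0) (1,1) (1,2) (2,0) (2,1) (2,2) (3,0) (3,1) (3,2) (3,3) (4,0) (4,1) (4,2) (4,3)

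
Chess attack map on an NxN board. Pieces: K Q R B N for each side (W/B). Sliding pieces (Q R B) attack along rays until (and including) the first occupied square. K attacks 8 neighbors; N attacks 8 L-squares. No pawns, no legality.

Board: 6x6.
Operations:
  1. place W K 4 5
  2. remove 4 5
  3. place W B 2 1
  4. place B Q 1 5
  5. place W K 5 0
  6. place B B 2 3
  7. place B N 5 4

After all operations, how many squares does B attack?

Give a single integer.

Op 1: place WK@(4,5)
Op 2: remove (4,5)
Op 3: place WB@(2,1)
Op 4: place BQ@(1,5)
Op 5: place WK@(5,0)
Op 6: place BB@(2,3)
Op 7: place BN@(5,4)
Per-piece attacks for B:
  BQ@(1,5): attacks (1,4) (1,3) (1,2) (1,1) (1,0) (2,5) (3,5) (4,5) (5,5) (0,5) (2,4) (3,3) (4,2) (5,1) (0,4)
  BB@(2,3): attacks (3,4) (4,5) (3,2) (4,1) (5,0) (1,4) (0,5) (1,2) (0,1) [ray(1,-1) blocked at (5,0)]
  BN@(5,4): attacks (3,5) (4,2) (3,3)
Union (20 distinct): (0,1) (0,4) (0,5) (1,0) (1,1) (1,2) (1,3) (1,4) (2,4) (2,5) (3,2) (3,3) (3,4) (3,5) (4,1) (4,2) (4,5) (5,0) (5,1) (5,5)

Answer: 20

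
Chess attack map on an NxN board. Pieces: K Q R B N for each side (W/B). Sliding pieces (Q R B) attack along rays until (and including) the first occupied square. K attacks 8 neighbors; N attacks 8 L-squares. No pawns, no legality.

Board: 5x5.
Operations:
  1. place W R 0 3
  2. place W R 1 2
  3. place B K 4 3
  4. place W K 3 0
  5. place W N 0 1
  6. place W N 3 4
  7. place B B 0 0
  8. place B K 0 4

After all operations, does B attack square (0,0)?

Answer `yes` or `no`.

Answer: no

Derivation:
Op 1: place WR@(0,3)
Op 2: place WR@(1,2)
Op 3: place BK@(4,3)
Op 4: place WK@(3,0)
Op 5: place WN@(0,1)
Op 6: place WN@(3,4)
Op 7: place BB@(0,0)
Op 8: place BK@(0,4)
Per-piece attacks for B:
  BB@(0,0): attacks (1,1) (2,2) (3,3) (4,4)
  BK@(0,4): attacks (0,3) (1,4) (1,3)
  BK@(4,3): attacks (4,4) (4,2) (3,3) (3,4) (3,2)
B attacks (0,0): no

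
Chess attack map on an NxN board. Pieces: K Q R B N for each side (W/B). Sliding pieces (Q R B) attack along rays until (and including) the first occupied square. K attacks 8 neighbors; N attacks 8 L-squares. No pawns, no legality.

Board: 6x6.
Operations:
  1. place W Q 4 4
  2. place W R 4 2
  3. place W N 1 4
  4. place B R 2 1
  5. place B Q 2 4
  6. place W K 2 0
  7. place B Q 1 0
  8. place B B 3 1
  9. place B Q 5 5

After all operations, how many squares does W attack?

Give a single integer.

Op 1: place WQ@(4,4)
Op 2: place WR@(4,2)
Op 3: place WN@(1,4)
Op 4: place BR@(2,1)
Op 5: place BQ@(2,4)
Op 6: place WK@(2,0)
Op 7: place BQ@(1,0)
Op 8: place BB@(3,1)
Op 9: place BQ@(5,5)
Per-piece attacks for W:
  WN@(1,4): attacks (3,5) (2,2) (3,3) (0,2)
  WK@(2,0): attacks (2,1) (3,0) (1,0) (3,1) (1,1)
  WR@(4,2): attacks (4,3) (4,4) (4,1) (4,0) (5,2) (3,2) (2,2) (1,2) (0,2) [ray(0,1) blocked at (4,4)]
  WQ@(4,4): attacks (4,5) (4,3) (4,2) (5,4) (3,4) (2,4) (5,5) (5,3) (3,5) (3,3) (2,2) (1,1) (0,0) [ray(0,-1) blocked at (4,2); ray(-1,0) blocked at (2,4); ray(1,1) blocked at (5,5)]
Union (24 distinct): (0,0) (0,2) (1,0) (1,1) (1,2) (2,1) (2,2) (2,4) (3,0) (3,1) (3,2) (3,3) (3,4) (3,5) (4,0) (4,1) (4,2) (4,3) (4,4) (4,5) (5,2) (5,3) (5,4) (5,5)

Answer: 24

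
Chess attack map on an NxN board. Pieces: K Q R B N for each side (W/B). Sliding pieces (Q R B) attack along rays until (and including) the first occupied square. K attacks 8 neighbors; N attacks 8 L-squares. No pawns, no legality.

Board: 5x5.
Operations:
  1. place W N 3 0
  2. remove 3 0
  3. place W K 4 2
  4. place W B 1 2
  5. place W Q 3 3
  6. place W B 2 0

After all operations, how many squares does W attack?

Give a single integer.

Op 1: place WN@(3,0)
Op 2: remove (3,0)
Op 3: place WK@(4,2)
Op 4: place WB@(1,2)
Op 5: place WQ@(3,3)
Op 6: place WB@(2,0)
Per-piece attacks for W:
  WB@(1,2): attacks (2,3) (3,4) (2,1) (3,0) (0,3) (0,1)
  WB@(2,0): attacks (3,1) (4,2) (1,1) (0,2) [ray(1,1) blocked at (4,2)]
  WQ@(3,3): attacks (3,4) (3,2) (3,1) (3,0) (4,3) (2,3) (1,3) (0,3) (4,4) (4,2) (2,4) (2,2) (1,1) (0,0) [ray(1,-1) blocked at (4,2)]
  WK@(4,2): attacks (4,3) (4,1) (3,2) (3,3) (3,1)
Union (19 distinct): (0,0) (0,1) (0,2) (0,3) (1,1) (1,3) (2,1) (2,2) (2,3) (2,4) (3,0) (3,1) (3,2) (3,3) (3,4) (4,1) (4,2) (4,3) (4,4)

Answer: 19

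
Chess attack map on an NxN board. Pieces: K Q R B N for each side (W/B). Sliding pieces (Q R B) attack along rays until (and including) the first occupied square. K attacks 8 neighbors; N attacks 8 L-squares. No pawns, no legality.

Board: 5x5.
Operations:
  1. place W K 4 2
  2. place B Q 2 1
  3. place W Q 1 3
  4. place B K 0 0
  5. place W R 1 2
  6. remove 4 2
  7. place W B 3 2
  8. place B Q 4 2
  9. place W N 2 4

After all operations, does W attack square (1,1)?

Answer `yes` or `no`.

Op 1: place WK@(4,2)
Op 2: place BQ@(2,1)
Op 3: place WQ@(1,3)
Op 4: place BK@(0,0)
Op 5: place WR@(1,2)
Op 6: remove (4,2)
Op 7: place WB@(3,2)
Op 8: place BQ@(4,2)
Op 9: place WN@(2,4)
Per-piece attacks for W:
  WR@(1,2): attacks (1,3) (1,1) (1,0) (2,2) (3,2) (0,2) [ray(0,1) blocked at (1,3); ray(1,0) blocked at (3,2)]
  WQ@(1,3): attacks (1,4) (1,2) (2,3) (3,3) (4,3) (0,3) (2,4) (2,2) (3,1) (4,0) (0,4) (0,2) [ray(0,-1) blocked at (1,2); ray(1,1) blocked at (2,4)]
  WN@(2,4): attacks (3,2) (4,3) (1,2) (0,3)
  WB@(3,2): attacks (4,3) (4,1) (2,3) (1,4) (2,1) [ray(-1,-1) blocked at (2,1)]
W attacks (1,1): yes

Answer: yes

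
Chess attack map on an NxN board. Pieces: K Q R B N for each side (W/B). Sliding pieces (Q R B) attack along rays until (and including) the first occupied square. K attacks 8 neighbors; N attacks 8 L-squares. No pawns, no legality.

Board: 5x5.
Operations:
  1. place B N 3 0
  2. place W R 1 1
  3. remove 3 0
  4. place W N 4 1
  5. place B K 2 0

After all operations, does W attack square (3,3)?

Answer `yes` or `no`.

Op 1: place BN@(3,0)
Op 2: place WR@(1,1)
Op 3: remove (3,0)
Op 4: place WN@(4,1)
Op 5: place BK@(2,0)
Per-piece attacks for W:
  WR@(1,1): attacks (1,2) (1,3) (1,4) (1,0) (2,1) (3,1) (4,1) (0,1) [ray(1,0) blocked at (4,1)]
  WN@(4,1): attacks (3,3) (2,2) (2,0)
W attacks (3,3): yes

Answer: yes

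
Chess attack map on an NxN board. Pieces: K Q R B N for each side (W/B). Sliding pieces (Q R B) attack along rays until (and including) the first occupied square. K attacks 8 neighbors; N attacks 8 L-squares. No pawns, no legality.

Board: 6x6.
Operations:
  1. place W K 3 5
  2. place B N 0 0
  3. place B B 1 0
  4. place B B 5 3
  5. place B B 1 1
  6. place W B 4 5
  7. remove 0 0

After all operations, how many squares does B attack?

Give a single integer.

Answer: 15

Derivation:
Op 1: place WK@(3,5)
Op 2: place BN@(0,0)
Op 3: place BB@(1,0)
Op 4: place BB@(5,3)
Op 5: place BB@(1,1)
Op 6: place WB@(4,5)
Op 7: remove (0,0)
Per-piece attacks for B:
  BB@(1,0): attacks (2,1) (3,2) (4,3) (5,4) (0,1)
  BB@(1,1): attacks (2,2) (3,3) (4,4) (5,5) (2,0) (0,2) (0,0)
  BB@(5,3): attacks (4,4) (3,5) (4,2) (3,1) (2,0) [ray(-1,1) blocked at (3,5)]
Union (15 distinct): (0,0) (0,1) (0,2) (2,0) (2,1) (2,2) (3,1) (3,2) (3,3) (3,5) (4,2) (4,3) (4,4) (5,4) (5,5)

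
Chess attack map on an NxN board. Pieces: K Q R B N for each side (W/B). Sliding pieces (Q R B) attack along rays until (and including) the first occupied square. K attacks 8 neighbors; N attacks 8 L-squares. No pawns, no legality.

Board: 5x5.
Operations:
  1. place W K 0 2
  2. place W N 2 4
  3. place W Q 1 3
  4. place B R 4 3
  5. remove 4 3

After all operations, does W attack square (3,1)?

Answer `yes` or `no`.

Answer: yes

Derivation:
Op 1: place WK@(0,2)
Op 2: place WN@(2,4)
Op 3: place WQ@(1,3)
Op 4: place BR@(4,3)
Op 5: remove (4,3)
Per-piece attacks for W:
  WK@(0,2): attacks (0,3) (0,1) (1,2) (1,3) (1,1)
  WQ@(1,3): attacks (1,4) (1,2) (1,1) (1,0) (2,3) (3,3) (4,3) (0,3) (2,4) (2,2) (3,1) (4,0) (0,4) (0,2) [ray(1,1) blocked at (2,4); ray(-1,-1) blocked at (0,2)]
  WN@(2,4): attacks (3,2) (4,3) (1,2) (0,3)
W attacks (3,1): yes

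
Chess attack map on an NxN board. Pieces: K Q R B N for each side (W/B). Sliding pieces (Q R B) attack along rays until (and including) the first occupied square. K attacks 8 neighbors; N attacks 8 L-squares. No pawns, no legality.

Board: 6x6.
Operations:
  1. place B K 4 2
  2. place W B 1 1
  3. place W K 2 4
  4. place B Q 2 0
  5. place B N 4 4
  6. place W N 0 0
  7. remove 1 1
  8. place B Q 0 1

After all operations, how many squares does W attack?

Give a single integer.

Op 1: place BK@(4,2)
Op 2: place WB@(1,1)
Op 3: place WK@(2,4)
Op 4: place BQ@(2,0)
Op 5: place BN@(4,4)
Op 6: place WN@(0,0)
Op 7: remove (1,1)
Op 8: place BQ@(0,1)
Per-piece attacks for W:
  WN@(0,0): attacks (1,2) (2,1)
  WK@(2,4): attacks (2,5) (2,3) (3,4) (1,4) (3,5) (3,3) (1,5) (1,3)
Union (10 distinct): (1,2) (1,3) (1,4) (1,5) (2,1) (2,3) (2,5) (3,3) (3,4) (3,5)

Answer: 10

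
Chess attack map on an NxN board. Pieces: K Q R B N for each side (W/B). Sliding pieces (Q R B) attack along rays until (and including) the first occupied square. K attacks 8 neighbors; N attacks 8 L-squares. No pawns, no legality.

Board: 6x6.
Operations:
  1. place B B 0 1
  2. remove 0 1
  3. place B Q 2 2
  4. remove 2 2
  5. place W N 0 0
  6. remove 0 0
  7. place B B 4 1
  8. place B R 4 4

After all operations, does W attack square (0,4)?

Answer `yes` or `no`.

Answer: no

Derivation:
Op 1: place BB@(0,1)
Op 2: remove (0,1)
Op 3: place BQ@(2,2)
Op 4: remove (2,2)
Op 5: place WN@(0,0)
Op 6: remove (0,0)
Op 7: place BB@(4,1)
Op 8: place BR@(4,4)
Per-piece attacks for W:
W attacks (0,4): no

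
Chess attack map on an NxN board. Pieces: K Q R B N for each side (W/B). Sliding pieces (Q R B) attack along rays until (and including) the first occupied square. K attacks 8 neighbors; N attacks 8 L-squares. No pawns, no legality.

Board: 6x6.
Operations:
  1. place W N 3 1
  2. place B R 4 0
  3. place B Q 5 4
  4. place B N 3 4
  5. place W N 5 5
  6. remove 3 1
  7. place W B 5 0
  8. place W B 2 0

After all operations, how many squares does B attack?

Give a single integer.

Answer: 19

Derivation:
Op 1: place WN@(3,1)
Op 2: place BR@(4,0)
Op 3: place BQ@(5,4)
Op 4: place BN@(3,4)
Op 5: place WN@(5,5)
Op 6: remove (3,1)
Op 7: place WB@(5,0)
Op 8: place WB@(2,0)
Per-piece attacks for B:
  BN@(3,4): attacks (5,5) (1,5) (4,2) (5,3) (2,2) (1,3)
  BR@(4,0): attacks (4,1) (4,2) (4,3) (4,4) (4,5) (5,0) (3,0) (2,0) [ray(1,0) blocked at (5,0); ray(-1,0) blocked at (2,0)]
  BQ@(5,4): attacks (5,5) (5,3) (5,2) (5,1) (5,0) (4,4) (3,4) (4,5) (4,3) (3,2) (2,1) (1,0) [ray(0,1) blocked at (5,5); ray(0,-1) blocked at (5,0); ray(-1,0) blocked at (3,4)]
Union (19 distinct): (1,0) (1,3) (1,5) (2,0) (2,1) (2,2) (3,0) (3,2) (3,4) (4,1) (4,2) (4,3) (4,4) (4,5) (5,0) (5,1) (5,2) (5,3) (5,5)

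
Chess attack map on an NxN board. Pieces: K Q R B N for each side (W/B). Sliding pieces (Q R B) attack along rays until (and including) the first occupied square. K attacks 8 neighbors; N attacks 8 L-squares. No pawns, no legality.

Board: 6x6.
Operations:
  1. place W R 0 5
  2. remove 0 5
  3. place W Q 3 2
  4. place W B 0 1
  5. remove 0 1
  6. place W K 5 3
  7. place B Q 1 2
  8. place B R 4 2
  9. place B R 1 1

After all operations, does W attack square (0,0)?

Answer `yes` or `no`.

Op 1: place WR@(0,5)
Op 2: remove (0,5)
Op 3: place WQ@(3,2)
Op 4: place WB@(0,1)
Op 5: remove (0,1)
Op 6: place WK@(5,3)
Op 7: place BQ@(1,2)
Op 8: place BR@(4,2)
Op 9: place BR@(1,1)
Per-piece attacks for W:
  WQ@(3,2): attacks (3,3) (3,4) (3,5) (3,1) (3,0) (4,2) (2,2) (1,2) (4,3) (5,4) (4,1) (5,0) (2,3) (1,4) (0,5) (2,1) (1,0) [ray(1,0) blocked at (4,2); ray(-1,0) blocked at (1,2)]
  WK@(5,3): attacks (5,4) (5,2) (4,3) (4,4) (4,2)
W attacks (0,0): no

Answer: no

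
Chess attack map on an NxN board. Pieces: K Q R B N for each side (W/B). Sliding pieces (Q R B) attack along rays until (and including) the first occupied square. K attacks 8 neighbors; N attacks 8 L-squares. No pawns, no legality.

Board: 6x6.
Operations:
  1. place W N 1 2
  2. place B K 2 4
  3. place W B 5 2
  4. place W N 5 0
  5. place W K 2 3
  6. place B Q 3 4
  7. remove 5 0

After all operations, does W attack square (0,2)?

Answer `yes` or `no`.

Answer: no

Derivation:
Op 1: place WN@(1,2)
Op 2: place BK@(2,4)
Op 3: place WB@(5,2)
Op 4: place WN@(5,0)
Op 5: place WK@(2,3)
Op 6: place BQ@(3,4)
Op 7: remove (5,0)
Per-piece attacks for W:
  WN@(1,2): attacks (2,4) (3,3) (0,4) (2,0) (3,1) (0,0)
  WK@(2,3): attacks (2,4) (2,2) (3,3) (1,3) (3,4) (3,2) (1,4) (1,2)
  WB@(5,2): attacks (4,3) (3,4) (4,1) (3,0) [ray(-1,1) blocked at (3,4)]
W attacks (0,2): no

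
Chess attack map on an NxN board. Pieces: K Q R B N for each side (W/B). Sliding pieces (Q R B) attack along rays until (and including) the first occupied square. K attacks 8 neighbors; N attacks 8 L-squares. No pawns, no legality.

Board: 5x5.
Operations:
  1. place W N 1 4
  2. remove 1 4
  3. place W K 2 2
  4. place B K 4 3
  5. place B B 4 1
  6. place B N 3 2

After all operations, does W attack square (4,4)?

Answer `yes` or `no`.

Op 1: place WN@(1,4)
Op 2: remove (1,4)
Op 3: place WK@(2,2)
Op 4: place BK@(4,3)
Op 5: place BB@(4,1)
Op 6: place BN@(3,2)
Per-piece attacks for W:
  WK@(2,2): attacks (2,3) (2,1) (3,2) (1,2) (3,3) (3,1) (1,3) (1,1)
W attacks (4,4): no

Answer: no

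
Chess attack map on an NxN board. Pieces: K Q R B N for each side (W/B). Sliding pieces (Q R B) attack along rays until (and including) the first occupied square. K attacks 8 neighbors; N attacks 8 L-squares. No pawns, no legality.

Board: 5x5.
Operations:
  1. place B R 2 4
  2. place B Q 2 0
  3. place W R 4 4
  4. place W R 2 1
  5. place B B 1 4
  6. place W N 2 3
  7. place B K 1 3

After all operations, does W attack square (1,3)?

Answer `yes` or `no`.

Answer: no

Derivation:
Op 1: place BR@(2,4)
Op 2: place BQ@(2,0)
Op 3: place WR@(4,4)
Op 4: place WR@(2,1)
Op 5: place BB@(1,4)
Op 6: place WN@(2,3)
Op 7: place BK@(1,3)
Per-piece attacks for W:
  WR@(2,1): attacks (2,2) (2,3) (2,0) (3,1) (4,1) (1,1) (0,1) [ray(0,1) blocked at (2,3); ray(0,-1) blocked at (2,0)]
  WN@(2,3): attacks (4,4) (0,4) (3,1) (4,2) (1,1) (0,2)
  WR@(4,4): attacks (4,3) (4,2) (4,1) (4,0) (3,4) (2,4) [ray(-1,0) blocked at (2,4)]
W attacks (1,3): no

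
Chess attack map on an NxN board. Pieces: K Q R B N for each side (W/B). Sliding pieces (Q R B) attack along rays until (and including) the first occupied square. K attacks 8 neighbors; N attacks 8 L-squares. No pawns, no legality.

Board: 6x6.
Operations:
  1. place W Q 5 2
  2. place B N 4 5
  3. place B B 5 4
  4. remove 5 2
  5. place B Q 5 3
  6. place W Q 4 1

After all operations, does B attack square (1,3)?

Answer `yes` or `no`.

Op 1: place WQ@(5,2)
Op 2: place BN@(4,5)
Op 3: place BB@(5,4)
Op 4: remove (5,2)
Op 5: place BQ@(5,3)
Op 6: place WQ@(4,1)
Per-piece attacks for B:
  BN@(4,5): attacks (5,3) (3,3) (2,4)
  BQ@(5,3): attacks (5,4) (5,2) (5,1) (5,0) (4,3) (3,3) (2,3) (1,3) (0,3) (4,4) (3,5) (4,2) (3,1) (2,0) [ray(0,1) blocked at (5,4)]
  BB@(5,4): attacks (4,5) (4,3) (3,2) (2,1) (1,0) [ray(-1,1) blocked at (4,5)]
B attacks (1,3): yes

Answer: yes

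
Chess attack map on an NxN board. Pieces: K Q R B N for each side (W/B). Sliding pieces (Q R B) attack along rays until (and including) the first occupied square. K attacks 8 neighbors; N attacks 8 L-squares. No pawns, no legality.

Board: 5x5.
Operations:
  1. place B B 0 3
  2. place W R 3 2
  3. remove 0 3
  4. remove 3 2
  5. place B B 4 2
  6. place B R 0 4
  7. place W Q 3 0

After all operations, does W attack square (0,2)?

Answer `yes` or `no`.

Op 1: place BB@(0,3)
Op 2: place WR@(3,2)
Op 3: remove (0,3)
Op 4: remove (3,2)
Op 5: place BB@(4,2)
Op 6: place BR@(0,4)
Op 7: place WQ@(3,0)
Per-piece attacks for W:
  WQ@(3,0): attacks (3,1) (3,2) (3,3) (3,4) (4,0) (2,0) (1,0) (0,0) (4,1) (2,1) (1,2) (0,3)
W attacks (0,2): no

Answer: no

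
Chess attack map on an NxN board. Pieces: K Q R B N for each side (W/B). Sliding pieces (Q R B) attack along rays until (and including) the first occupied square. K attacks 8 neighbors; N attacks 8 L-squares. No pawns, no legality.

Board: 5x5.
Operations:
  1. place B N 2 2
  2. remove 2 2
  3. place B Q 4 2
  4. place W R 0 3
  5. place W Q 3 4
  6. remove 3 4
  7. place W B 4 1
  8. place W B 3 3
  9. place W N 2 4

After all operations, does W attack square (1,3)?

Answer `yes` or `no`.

Op 1: place BN@(2,2)
Op 2: remove (2,2)
Op 3: place BQ@(4,2)
Op 4: place WR@(0,3)
Op 5: place WQ@(3,4)
Op 6: remove (3,4)
Op 7: place WB@(4,1)
Op 8: place WB@(3,3)
Op 9: place WN@(2,4)
Per-piece attacks for W:
  WR@(0,3): attacks (0,4) (0,2) (0,1) (0,0) (1,3) (2,3) (3,3) [ray(1,0) blocked at (3,3)]
  WN@(2,4): attacks (3,2) (4,3) (1,2) (0,3)
  WB@(3,3): attacks (4,4) (4,2) (2,4) (2,2) (1,1) (0,0) [ray(1,-1) blocked at (4,2); ray(-1,1) blocked at (2,4)]
  WB@(4,1): attacks (3,2) (2,3) (1,4) (3,0)
W attacks (1,3): yes

Answer: yes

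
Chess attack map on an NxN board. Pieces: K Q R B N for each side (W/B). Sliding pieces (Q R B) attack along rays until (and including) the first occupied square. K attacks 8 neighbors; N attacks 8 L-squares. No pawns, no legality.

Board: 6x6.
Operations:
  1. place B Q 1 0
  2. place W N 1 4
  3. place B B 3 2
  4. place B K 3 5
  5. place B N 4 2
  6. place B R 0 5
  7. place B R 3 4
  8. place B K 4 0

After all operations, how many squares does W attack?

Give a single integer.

Answer: 4

Derivation:
Op 1: place BQ@(1,0)
Op 2: place WN@(1,4)
Op 3: place BB@(3,2)
Op 4: place BK@(3,5)
Op 5: place BN@(4,2)
Op 6: place BR@(0,5)
Op 7: place BR@(3,4)
Op 8: place BK@(4,0)
Per-piece attacks for W:
  WN@(1,4): attacks (3,5) (2,2) (3,3) (0,2)
Union (4 distinct): (0,2) (2,2) (3,3) (3,5)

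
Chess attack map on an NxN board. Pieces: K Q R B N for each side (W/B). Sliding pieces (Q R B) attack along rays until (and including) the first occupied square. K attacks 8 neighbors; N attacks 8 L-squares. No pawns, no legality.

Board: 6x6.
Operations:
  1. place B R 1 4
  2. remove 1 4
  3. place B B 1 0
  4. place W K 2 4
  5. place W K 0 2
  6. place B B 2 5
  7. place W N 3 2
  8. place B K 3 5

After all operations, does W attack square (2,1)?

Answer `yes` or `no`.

Op 1: place BR@(1,4)
Op 2: remove (1,4)
Op 3: place BB@(1,0)
Op 4: place WK@(2,4)
Op 5: place WK@(0,2)
Op 6: place BB@(2,5)
Op 7: place WN@(3,2)
Op 8: place BK@(3,5)
Per-piece attacks for W:
  WK@(0,2): attacks (0,3) (0,1) (1,2) (1,3) (1,1)
  WK@(2,4): attacks (2,5) (2,3) (3,4) (1,4) (3,5) (3,3) (1,5) (1,3)
  WN@(3,2): attacks (4,4) (5,3) (2,4) (1,3) (4,0) (5,1) (2,0) (1,1)
W attacks (2,1): no

Answer: no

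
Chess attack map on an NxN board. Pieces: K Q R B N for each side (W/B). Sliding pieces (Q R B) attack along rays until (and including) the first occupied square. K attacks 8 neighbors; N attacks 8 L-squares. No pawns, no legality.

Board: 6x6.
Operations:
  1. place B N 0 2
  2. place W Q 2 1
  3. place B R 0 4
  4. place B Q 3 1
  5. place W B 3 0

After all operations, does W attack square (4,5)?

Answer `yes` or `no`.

Answer: no

Derivation:
Op 1: place BN@(0,2)
Op 2: place WQ@(2,1)
Op 3: place BR@(0,4)
Op 4: place BQ@(3,1)
Op 5: place WB@(3,0)
Per-piece attacks for W:
  WQ@(2,1): attacks (2,2) (2,3) (2,4) (2,5) (2,0) (3,1) (1,1) (0,1) (3,2) (4,3) (5,4) (3,0) (1,2) (0,3) (1,0) [ray(1,0) blocked at (3,1); ray(1,-1) blocked at (3,0)]
  WB@(3,0): attacks (4,1) (5,2) (2,1) [ray(-1,1) blocked at (2,1)]
W attacks (4,5): no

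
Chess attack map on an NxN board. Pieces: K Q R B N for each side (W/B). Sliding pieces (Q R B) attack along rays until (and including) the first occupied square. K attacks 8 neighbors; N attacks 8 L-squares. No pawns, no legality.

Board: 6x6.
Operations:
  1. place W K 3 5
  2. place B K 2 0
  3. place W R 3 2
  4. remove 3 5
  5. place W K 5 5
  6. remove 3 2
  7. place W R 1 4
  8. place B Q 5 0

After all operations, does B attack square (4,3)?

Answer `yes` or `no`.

Answer: no

Derivation:
Op 1: place WK@(3,5)
Op 2: place BK@(2,0)
Op 3: place WR@(3,2)
Op 4: remove (3,5)
Op 5: place WK@(5,5)
Op 6: remove (3,2)
Op 7: place WR@(1,4)
Op 8: place BQ@(5,0)
Per-piece attacks for B:
  BK@(2,0): attacks (2,1) (3,0) (1,0) (3,1) (1,1)
  BQ@(5,0): attacks (5,1) (5,2) (5,3) (5,4) (5,5) (4,0) (3,0) (2,0) (4,1) (3,2) (2,3) (1,4) [ray(0,1) blocked at (5,5); ray(-1,0) blocked at (2,0); ray(-1,1) blocked at (1,4)]
B attacks (4,3): no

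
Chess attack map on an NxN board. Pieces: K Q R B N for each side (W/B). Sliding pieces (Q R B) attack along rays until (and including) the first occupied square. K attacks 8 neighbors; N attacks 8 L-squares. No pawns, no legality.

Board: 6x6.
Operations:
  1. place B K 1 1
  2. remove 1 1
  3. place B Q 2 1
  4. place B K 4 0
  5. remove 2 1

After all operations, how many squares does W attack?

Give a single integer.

Op 1: place BK@(1,1)
Op 2: remove (1,1)
Op 3: place BQ@(2,1)
Op 4: place BK@(4,0)
Op 5: remove (2,1)
Per-piece attacks for W:
Union (0 distinct): (none)

Answer: 0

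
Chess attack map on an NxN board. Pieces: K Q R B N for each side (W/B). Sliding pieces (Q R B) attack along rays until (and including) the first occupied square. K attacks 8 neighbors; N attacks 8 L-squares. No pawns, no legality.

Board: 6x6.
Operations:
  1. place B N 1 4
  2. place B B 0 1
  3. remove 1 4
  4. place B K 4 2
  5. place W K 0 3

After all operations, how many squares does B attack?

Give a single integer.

Op 1: place BN@(1,4)
Op 2: place BB@(0,1)
Op 3: remove (1,4)
Op 4: place BK@(4,2)
Op 5: place WK@(0,3)
Per-piece attacks for B:
  BB@(0,1): attacks (1,2) (2,3) (3,4) (4,5) (1,0)
  BK@(4,2): attacks (4,3) (4,1) (5,2) (3,2) (5,3) (5,1) (3,3) (3,1)
Union (13 distinct): (1,0) (1,2) (2,3) (3,1) (3,2) (3,3) (3,4) (4,1) (4,3) (4,5) (5,1) (5,2) (5,3)

Answer: 13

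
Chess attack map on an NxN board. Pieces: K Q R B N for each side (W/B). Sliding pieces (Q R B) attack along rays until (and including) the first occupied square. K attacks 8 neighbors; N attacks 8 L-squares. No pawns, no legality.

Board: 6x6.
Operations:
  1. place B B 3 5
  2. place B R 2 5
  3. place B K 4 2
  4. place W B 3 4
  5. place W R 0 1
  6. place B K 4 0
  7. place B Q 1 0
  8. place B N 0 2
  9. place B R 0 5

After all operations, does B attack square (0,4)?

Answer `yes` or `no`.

Answer: yes

Derivation:
Op 1: place BB@(3,5)
Op 2: place BR@(2,5)
Op 3: place BK@(4,2)
Op 4: place WB@(3,4)
Op 5: place WR@(0,1)
Op 6: place BK@(4,0)
Op 7: place BQ@(1,0)
Op 8: place BN@(0,2)
Op 9: place BR@(0,5)
Per-piece attacks for B:
  BN@(0,2): attacks (1,4) (2,3) (1,0) (2,1)
  BR@(0,5): attacks (0,4) (0,3) (0,2) (1,5) (2,5) [ray(0,-1) blocked at (0,2); ray(1,0) blocked at (2,5)]
  BQ@(1,0): attacks (1,1) (1,2) (1,3) (1,4) (1,5) (2,0) (3,0) (4,0) (0,0) (2,1) (3,2) (4,3) (5,4) (0,1) [ray(1,0) blocked at (4,0); ray(-1,1) blocked at (0,1)]
  BR@(2,5): attacks (2,4) (2,3) (2,2) (2,1) (2,0) (3,5) (1,5) (0,5) [ray(1,0) blocked at (3,5); ray(-1,0) blocked at (0,5)]
  BB@(3,5): attacks (4,4) (5,3) (2,4) (1,3) (0,2) [ray(-1,-1) blocked at (0,2)]
  BK@(4,0): attacks (4,1) (5,0) (3,0) (5,1) (3,1)
  BK@(4,2): attacks (4,3) (4,1) (5,2) (3,2) (5,3) (5,1) (3,3) (3,1)
B attacks (0,4): yes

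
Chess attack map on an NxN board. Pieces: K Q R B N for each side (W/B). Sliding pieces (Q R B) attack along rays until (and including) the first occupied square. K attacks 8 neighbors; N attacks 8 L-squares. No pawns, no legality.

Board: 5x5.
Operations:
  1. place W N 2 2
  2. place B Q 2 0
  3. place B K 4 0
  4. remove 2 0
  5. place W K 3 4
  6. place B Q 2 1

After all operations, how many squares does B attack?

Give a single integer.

Op 1: place WN@(2,2)
Op 2: place BQ@(2,0)
Op 3: place BK@(4,0)
Op 4: remove (2,0)
Op 5: place WK@(3,4)
Op 6: place BQ@(2,1)
Per-piece attacks for B:
  BQ@(2,1): attacks (2,2) (2,0) (3,1) (4,1) (1,1) (0,1) (3,2) (4,3) (3,0) (1,2) (0,3) (1,0) [ray(0,1) blocked at (2,2)]
  BK@(4,0): attacks (4,1) (3,0) (3,1)
Union (12 distinct): (0,1) (0,3) (1,0) (1,1) (1,2) (2,0) (2,2) (3,0) (3,1) (3,2) (4,1) (4,3)

Answer: 12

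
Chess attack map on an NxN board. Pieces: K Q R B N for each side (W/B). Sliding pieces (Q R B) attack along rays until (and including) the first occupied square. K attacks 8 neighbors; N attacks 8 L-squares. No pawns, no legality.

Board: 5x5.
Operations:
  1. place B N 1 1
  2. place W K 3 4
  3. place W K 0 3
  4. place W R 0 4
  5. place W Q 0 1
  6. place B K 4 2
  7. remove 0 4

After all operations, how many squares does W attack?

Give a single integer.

Answer: 15

Derivation:
Op 1: place BN@(1,1)
Op 2: place WK@(3,4)
Op 3: place WK@(0,3)
Op 4: place WR@(0,4)
Op 5: place WQ@(0,1)
Op 6: place BK@(4,2)
Op 7: remove (0,4)
Per-piece attacks for W:
  WQ@(0,1): attacks (0,2) (0,3) (0,0) (1,1) (1,2) (2,3) (3,4) (1,0) [ray(0,1) blocked at (0,3); ray(1,0) blocked at (1,1); ray(1,1) blocked at (3,4)]
  WK@(0,3): attacks (0,4) (0,2) (1,3) (1,4) (1,2)
  WK@(3,4): attacks (3,3) (4,4) (2,4) (4,3) (2,3)
Union (15 distinct): (0,0) (0,2) (0,3) (0,4) (1,0) (1,1) (1,2) (1,3) (1,4) (2,3) (2,4) (3,3) (3,4) (4,3) (4,4)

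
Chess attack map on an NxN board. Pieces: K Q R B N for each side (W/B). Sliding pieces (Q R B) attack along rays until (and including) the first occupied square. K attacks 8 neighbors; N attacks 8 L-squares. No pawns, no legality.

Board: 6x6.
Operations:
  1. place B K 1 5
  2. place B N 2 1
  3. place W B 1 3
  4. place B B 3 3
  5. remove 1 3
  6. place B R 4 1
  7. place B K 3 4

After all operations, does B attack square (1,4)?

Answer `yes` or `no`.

Op 1: place BK@(1,5)
Op 2: place BN@(2,1)
Op 3: place WB@(1,3)
Op 4: place BB@(3,3)
Op 5: remove (1,3)
Op 6: place BR@(4,1)
Op 7: place BK@(3,4)
Per-piece attacks for B:
  BK@(1,5): attacks (1,4) (2,5) (0,5) (2,4) (0,4)
  BN@(2,1): attacks (3,3) (4,2) (1,3) (0,2) (4,0) (0,0)
  BB@(3,3): attacks (4,4) (5,5) (4,2) (5,1) (2,4) (1,5) (2,2) (1,1) (0,0) [ray(-1,1) blocked at (1,5)]
  BK@(3,4): attacks (3,5) (3,3) (4,4) (2,4) (4,5) (4,3) (2,5) (2,3)
  BR@(4,1): attacks (4,2) (4,3) (4,4) (4,5) (4,0) (5,1) (3,1) (2,1) [ray(-1,0) blocked at (2,1)]
B attacks (1,4): yes

Answer: yes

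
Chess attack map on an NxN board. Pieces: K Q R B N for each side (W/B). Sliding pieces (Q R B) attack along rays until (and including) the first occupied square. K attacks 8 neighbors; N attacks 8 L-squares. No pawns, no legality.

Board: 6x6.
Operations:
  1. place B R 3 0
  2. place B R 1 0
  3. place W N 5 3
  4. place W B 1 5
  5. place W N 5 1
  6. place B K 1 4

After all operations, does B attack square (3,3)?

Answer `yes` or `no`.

Answer: yes

Derivation:
Op 1: place BR@(3,0)
Op 2: place BR@(1,0)
Op 3: place WN@(5,3)
Op 4: place WB@(1,5)
Op 5: place WN@(5,1)
Op 6: place BK@(1,4)
Per-piece attacks for B:
  BR@(1,0): attacks (1,1) (1,2) (1,3) (1,4) (2,0) (3,0) (0,0) [ray(0,1) blocked at (1,4); ray(1,0) blocked at (3,0)]
  BK@(1,4): attacks (1,5) (1,3) (2,4) (0,4) (2,5) (2,3) (0,5) (0,3)
  BR@(3,0): attacks (3,1) (3,2) (3,3) (3,4) (3,5) (4,0) (5,0) (2,0) (1,0) [ray(-1,0) blocked at (1,0)]
B attacks (3,3): yes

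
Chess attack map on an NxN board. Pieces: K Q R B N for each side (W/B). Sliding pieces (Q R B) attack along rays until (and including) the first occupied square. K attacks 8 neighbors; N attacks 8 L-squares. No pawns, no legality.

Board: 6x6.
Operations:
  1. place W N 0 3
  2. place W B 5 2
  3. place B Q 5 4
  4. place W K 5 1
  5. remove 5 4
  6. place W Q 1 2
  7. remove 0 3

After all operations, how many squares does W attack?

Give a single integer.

Op 1: place WN@(0,3)
Op 2: place WB@(5,2)
Op 3: place BQ@(5,4)
Op 4: place WK@(5,1)
Op 5: remove (5,4)
Op 6: place WQ@(1,2)
Op 7: remove (0,3)
Per-piece attacks for W:
  WQ@(1,2): attacks (1,3) (1,4) (1,5) (1,1) (1,0) (2,2) (3,2) (4,2) (5,2) (0,2) (2,3) (3,4) (4,5) (2,1) (3,0) (0,3) (0,1) [ray(1,0) blocked at (5,2)]
  WK@(5,1): attacks (5,2) (5,0) (4,1) (4,2) (4,0)
  WB@(5,2): attacks (4,3) (3,4) (2,5) (4,1) (3,0)
Union (22 distinct): (0,1) (0,2) (0,3) (1,0) (1,1) (1,3) (1,4) (1,5) (2,1) (2,2) (2,3) (2,5) (3,0) (3,2) (3,4) (4,0) (4,1) (4,2) (4,3) (4,5) (5,0) (5,2)

Answer: 22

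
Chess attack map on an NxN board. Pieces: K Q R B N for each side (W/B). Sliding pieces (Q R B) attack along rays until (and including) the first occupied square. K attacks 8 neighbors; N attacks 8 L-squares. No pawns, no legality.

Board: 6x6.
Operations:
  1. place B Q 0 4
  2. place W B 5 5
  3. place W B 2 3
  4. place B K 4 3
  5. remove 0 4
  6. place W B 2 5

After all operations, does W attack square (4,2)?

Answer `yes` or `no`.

Op 1: place BQ@(0,4)
Op 2: place WB@(5,5)
Op 3: place WB@(2,3)
Op 4: place BK@(4,3)
Op 5: remove (0,4)
Op 6: place WB@(2,5)
Per-piece attacks for W:
  WB@(2,3): attacks (3,4) (4,5) (3,2) (4,1) (5,0) (1,4) (0,5) (1,2) (0,1)
  WB@(2,5): attacks (3,4) (4,3) (1,4) (0,3) [ray(1,-1) blocked at (4,3)]
  WB@(5,5): attacks (4,4) (3,3) (2,2) (1,1) (0,0)
W attacks (4,2): no

Answer: no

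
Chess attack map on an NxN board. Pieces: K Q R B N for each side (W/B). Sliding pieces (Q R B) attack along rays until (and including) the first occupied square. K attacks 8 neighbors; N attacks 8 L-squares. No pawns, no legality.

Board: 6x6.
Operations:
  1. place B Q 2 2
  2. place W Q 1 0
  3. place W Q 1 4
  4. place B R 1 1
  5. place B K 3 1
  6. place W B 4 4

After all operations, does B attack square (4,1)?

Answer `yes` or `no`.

Op 1: place BQ@(2,2)
Op 2: place WQ@(1,0)
Op 3: place WQ@(1,4)
Op 4: place BR@(1,1)
Op 5: place BK@(3,1)
Op 6: place WB@(4,4)
Per-piece attacks for B:
  BR@(1,1): attacks (1,2) (1,3) (1,4) (1,0) (2,1) (3,1) (0,1) [ray(0,1) blocked at (1,4); ray(0,-1) blocked at (1,0); ray(1,0) blocked at (3,1)]
  BQ@(2,2): attacks (2,3) (2,4) (2,5) (2,1) (2,0) (3,2) (4,2) (5,2) (1,2) (0,2) (3,3) (4,4) (3,1) (1,3) (0,4) (1,1) [ray(1,1) blocked at (4,4); ray(1,-1) blocked at (3,1); ray(-1,-1) blocked at (1,1)]
  BK@(3,1): attacks (3,2) (3,0) (4,1) (2,1) (4,2) (4,0) (2,2) (2,0)
B attacks (4,1): yes

Answer: yes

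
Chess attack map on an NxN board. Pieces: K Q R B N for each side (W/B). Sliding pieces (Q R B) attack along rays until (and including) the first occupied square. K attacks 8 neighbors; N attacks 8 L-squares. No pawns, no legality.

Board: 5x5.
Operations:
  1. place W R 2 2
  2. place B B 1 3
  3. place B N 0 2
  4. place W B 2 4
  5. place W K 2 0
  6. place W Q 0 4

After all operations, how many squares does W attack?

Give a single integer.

Op 1: place WR@(2,2)
Op 2: place BB@(1,3)
Op 3: place BN@(0,2)
Op 4: place WB@(2,4)
Op 5: place WK@(2,0)
Op 6: place WQ@(0,4)
Per-piece attacks for W:
  WQ@(0,4): attacks (0,3) (0,2) (1,4) (2,4) (1,3) [ray(0,-1) blocked at (0,2); ray(1,0) blocked at (2,4); ray(1,-1) blocked at (1,3)]
  WK@(2,0): attacks (2,1) (3,0) (1,0) (3,1) (1,1)
  WR@(2,2): attacks (2,3) (2,4) (2,1) (2,0) (3,2) (4,2) (1,2) (0,2) [ray(0,1) blocked at (2,4); ray(0,-1) blocked at (2,0); ray(-1,0) blocked at (0,2)]
  WB@(2,4): attacks (3,3) (4,2) (1,3) [ray(-1,-1) blocked at (1,3)]
Union (16 distinct): (0,2) (0,3) (1,0) (1,1) (1,2) (1,3) (1,4) (2,0) (2,1) (2,3) (2,4) (3,0) (3,1) (3,2) (3,3) (4,2)

Answer: 16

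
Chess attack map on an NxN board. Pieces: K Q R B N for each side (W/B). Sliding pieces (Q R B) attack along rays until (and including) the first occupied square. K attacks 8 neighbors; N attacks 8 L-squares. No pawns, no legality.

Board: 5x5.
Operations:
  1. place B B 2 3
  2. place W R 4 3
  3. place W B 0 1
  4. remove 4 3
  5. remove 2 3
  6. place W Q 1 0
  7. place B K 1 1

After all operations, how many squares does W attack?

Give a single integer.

Op 1: place BB@(2,3)
Op 2: place WR@(4,3)
Op 3: place WB@(0,1)
Op 4: remove (4,3)
Op 5: remove (2,3)
Op 6: place WQ@(1,0)
Op 7: place BK@(1,1)
Per-piece attacks for W:
  WB@(0,1): attacks (1,2) (2,3) (3,4) (1,0) [ray(1,-1) blocked at (1,0)]
  WQ@(1,0): attacks (1,1) (2,0) (3,0) (4,0) (0,0) (2,1) (3,2) (4,3) (0,1) [ray(0,1) blocked at (1,1); ray(-1,1) blocked at (0,1)]
Union (13 distinct): (0,0) (0,1) (1,0) (1,1) (1,2) (2,0) (2,1) (2,3) (3,0) (3,2) (3,4) (4,0) (4,3)

Answer: 13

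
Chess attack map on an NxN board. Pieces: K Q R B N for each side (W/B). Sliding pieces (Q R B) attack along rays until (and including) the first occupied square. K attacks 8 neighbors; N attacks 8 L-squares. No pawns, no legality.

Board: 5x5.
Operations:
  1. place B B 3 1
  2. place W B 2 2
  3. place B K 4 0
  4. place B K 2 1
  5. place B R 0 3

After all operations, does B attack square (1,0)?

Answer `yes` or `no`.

Answer: yes

Derivation:
Op 1: place BB@(3,1)
Op 2: place WB@(2,2)
Op 3: place BK@(4,0)
Op 4: place BK@(2,1)
Op 5: place BR@(0,3)
Per-piece attacks for B:
  BR@(0,3): attacks (0,4) (0,2) (0,1) (0,0) (1,3) (2,3) (3,3) (4,3)
  BK@(2,1): attacks (2,2) (2,0) (3,1) (1,1) (3,2) (3,0) (1,2) (1,0)
  BB@(3,1): attacks (4,2) (4,0) (2,2) (2,0) [ray(1,-1) blocked at (4,0); ray(-1,1) blocked at (2,2)]
  BK@(4,0): attacks (4,1) (3,0) (3,1)
B attacks (1,0): yes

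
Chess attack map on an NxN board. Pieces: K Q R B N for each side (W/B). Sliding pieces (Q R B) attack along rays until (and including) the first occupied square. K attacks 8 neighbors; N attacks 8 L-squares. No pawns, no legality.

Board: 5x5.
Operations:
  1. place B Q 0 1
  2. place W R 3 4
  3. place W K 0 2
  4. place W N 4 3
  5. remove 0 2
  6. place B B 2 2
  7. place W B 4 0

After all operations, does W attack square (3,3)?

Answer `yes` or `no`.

Answer: yes

Derivation:
Op 1: place BQ@(0,1)
Op 2: place WR@(3,4)
Op 3: place WK@(0,2)
Op 4: place WN@(4,3)
Op 5: remove (0,2)
Op 6: place BB@(2,2)
Op 7: place WB@(4,0)
Per-piece attacks for W:
  WR@(3,4): attacks (3,3) (3,2) (3,1) (3,0) (4,4) (2,4) (1,4) (0,4)
  WB@(4,0): attacks (3,1) (2,2) [ray(-1,1) blocked at (2,2)]
  WN@(4,3): attacks (2,4) (3,1) (2,2)
W attacks (3,3): yes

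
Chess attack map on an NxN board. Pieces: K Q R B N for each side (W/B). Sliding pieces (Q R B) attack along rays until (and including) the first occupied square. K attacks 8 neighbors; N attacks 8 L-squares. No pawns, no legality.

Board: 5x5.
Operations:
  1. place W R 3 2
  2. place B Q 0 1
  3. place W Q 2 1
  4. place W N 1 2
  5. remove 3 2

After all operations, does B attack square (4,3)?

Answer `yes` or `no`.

Op 1: place WR@(3,2)
Op 2: place BQ@(0,1)
Op 3: place WQ@(2,1)
Op 4: place WN@(1,2)
Op 5: remove (3,2)
Per-piece attacks for B:
  BQ@(0,1): attacks (0,2) (0,3) (0,4) (0,0) (1,1) (2,1) (1,2) (1,0) [ray(1,0) blocked at (2,1); ray(1,1) blocked at (1,2)]
B attacks (4,3): no

Answer: no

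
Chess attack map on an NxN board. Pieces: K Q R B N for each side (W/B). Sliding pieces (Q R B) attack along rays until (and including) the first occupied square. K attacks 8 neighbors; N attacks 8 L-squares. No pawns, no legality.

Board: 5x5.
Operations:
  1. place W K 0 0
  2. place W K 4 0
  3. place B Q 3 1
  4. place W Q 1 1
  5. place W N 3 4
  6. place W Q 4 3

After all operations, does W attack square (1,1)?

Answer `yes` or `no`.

Op 1: place WK@(0,0)
Op 2: place WK@(4,0)
Op 3: place BQ@(3,1)
Op 4: place WQ@(1,1)
Op 5: place WN@(3,4)
Op 6: place WQ@(4,3)
Per-piece attacks for W:
  WK@(0,0): attacks (0,1) (1,0) (1,1)
  WQ@(1,1): attacks (1,2) (1,3) (1,4) (1,0) (2,1) (3,1) (0,1) (2,2) (3,3) (4,4) (2,0) (0,2) (0,0) [ray(1,0) blocked at (3,1); ray(-1,-1) blocked at (0,0)]
  WN@(3,4): attacks (4,2) (2,2) (1,3)
  WK@(4,0): attacks (4,1) (3,0) (3,1)
  WQ@(4,3): attacks (4,4) (4,2) (4,1) (4,0) (3,3) (2,3) (1,3) (0,3) (3,4) (3,2) (2,1) (1,0) [ray(0,-1) blocked at (4,0); ray(-1,1) blocked at (3,4)]
W attacks (1,1): yes

Answer: yes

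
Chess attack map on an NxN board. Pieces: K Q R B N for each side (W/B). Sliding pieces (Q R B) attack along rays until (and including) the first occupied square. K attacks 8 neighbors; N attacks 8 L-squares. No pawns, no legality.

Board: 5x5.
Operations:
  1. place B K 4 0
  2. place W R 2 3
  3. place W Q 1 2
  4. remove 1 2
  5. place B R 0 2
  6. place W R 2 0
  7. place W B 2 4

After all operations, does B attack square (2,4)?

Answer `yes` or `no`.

Answer: no

Derivation:
Op 1: place BK@(4,0)
Op 2: place WR@(2,3)
Op 3: place WQ@(1,2)
Op 4: remove (1,2)
Op 5: place BR@(0,2)
Op 6: place WR@(2,0)
Op 7: place WB@(2,4)
Per-piece attacks for B:
  BR@(0,2): attacks (0,3) (0,4) (0,1) (0,0) (1,2) (2,2) (3,2) (4,2)
  BK@(4,0): attacks (4,1) (3,0) (3,1)
B attacks (2,4): no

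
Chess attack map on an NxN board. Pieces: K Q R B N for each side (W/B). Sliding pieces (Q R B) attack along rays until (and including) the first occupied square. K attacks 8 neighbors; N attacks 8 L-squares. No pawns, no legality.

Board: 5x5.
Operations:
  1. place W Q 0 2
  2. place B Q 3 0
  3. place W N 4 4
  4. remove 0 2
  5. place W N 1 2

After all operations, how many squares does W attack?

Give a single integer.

Answer: 8

Derivation:
Op 1: place WQ@(0,2)
Op 2: place BQ@(3,0)
Op 3: place WN@(4,4)
Op 4: remove (0,2)
Op 5: place WN@(1,2)
Per-piece attacks for W:
  WN@(1,2): attacks (2,4) (3,3) (0,4) (2,0) (3,1) (0,0)
  WN@(4,4): attacks (3,2) (2,3)
Union (8 distinct): (0,0) (0,4) (2,0) (2,3) (2,4) (3,1) (3,2) (3,3)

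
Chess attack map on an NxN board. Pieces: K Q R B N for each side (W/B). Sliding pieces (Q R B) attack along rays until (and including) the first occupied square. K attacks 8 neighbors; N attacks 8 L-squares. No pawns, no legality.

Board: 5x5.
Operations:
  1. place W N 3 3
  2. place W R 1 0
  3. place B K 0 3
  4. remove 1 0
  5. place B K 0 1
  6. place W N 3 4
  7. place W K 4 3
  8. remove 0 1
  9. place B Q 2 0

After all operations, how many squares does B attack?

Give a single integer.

Op 1: place WN@(3,3)
Op 2: place WR@(1,0)
Op 3: place BK@(0,3)
Op 4: remove (1,0)
Op 5: place BK@(0,1)
Op 6: place WN@(3,4)
Op 7: place WK@(4,3)
Op 8: remove (0,1)
Op 9: place BQ@(2,0)
Per-piece attacks for B:
  BK@(0,3): attacks (0,4) (0,2) (1,3) (1,4) (1,2)
  BQ@(2,0): attacks (2,1) (2,2) (2,3) (2,4) (3,0) (4,0) (1,0) (0,0) (3,1) (4,2) (1,1) (0,2)
Union (16 distinct): (0,0) (0,2) (0,4) (1,0) (1,1) (1,2) (1,3) (1,4) (2,1) (2,2) (2,3) (2,4) (3,0) (3,1) (4,0) (4,2)

Answer: 16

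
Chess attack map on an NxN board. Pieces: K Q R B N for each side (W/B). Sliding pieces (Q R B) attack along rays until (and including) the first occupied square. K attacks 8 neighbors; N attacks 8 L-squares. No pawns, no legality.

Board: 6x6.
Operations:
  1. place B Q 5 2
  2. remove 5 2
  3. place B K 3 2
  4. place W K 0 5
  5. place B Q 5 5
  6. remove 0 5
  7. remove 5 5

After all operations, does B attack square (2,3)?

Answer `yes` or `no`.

Op 1: place BQ@(5,2)
Op 2: remove (5,2)
Op 3: place BK@(3,2)
Op 4: place WK@(0,5)
Op 5: place BQ@(5,5)
Op 6: remove (0,5)
Op 7: remove (5,5)
Per-piece attacks for B:
  BK@(3,2): attacks (3,3) (3,1) (4,2) (2,2) (4,3) (4,1) (2,3) (2,1)
B attacks (2,3): yes

Answer: yes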